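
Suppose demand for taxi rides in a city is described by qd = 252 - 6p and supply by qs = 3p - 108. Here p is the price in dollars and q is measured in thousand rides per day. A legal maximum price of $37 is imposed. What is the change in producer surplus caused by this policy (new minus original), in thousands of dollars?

-22.5

Without the control the market clears where 252 - 6p = 3p - 108, i.e. p* = 40 and q* = 12.
The ceiling of 37 is below the equilibrium price 40, so it binds.
At p = 37: qd = 252 - 6·37 = 30 and qs = 3·37 - 108 = 3.
Producer surplus without the control is ½ · (40 - 36) · 12 = 24.
With the ceiling, producers sell 3 units at 37, so PS = ½ · (37 - 36) · 3 = 1.5.
Change in producer surplus = 1.5 - 24 = -22.5.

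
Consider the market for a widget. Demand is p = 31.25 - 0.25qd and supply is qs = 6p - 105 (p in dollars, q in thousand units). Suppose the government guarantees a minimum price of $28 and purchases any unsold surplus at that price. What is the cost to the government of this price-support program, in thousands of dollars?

Rearranging demand gives qd = 125 - 4p. Equilibrium: 125 - 4p = 6p - 105, so 230 = 10p and p* = 23, q* = 33.
The floor of 28 is above the equilibrium price 23, so it binds.
At p = 28: qd = 125 - 4·28 = 13 and qs = 6·28 - 105 = 63.
Surplus = qs - qd = 50.
Government expenditure = surplus × support price = 50 × 28 = 1400.

1400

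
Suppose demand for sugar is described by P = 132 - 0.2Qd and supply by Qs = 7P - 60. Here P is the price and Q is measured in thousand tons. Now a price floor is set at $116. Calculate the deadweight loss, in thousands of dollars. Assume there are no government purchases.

13440

Rearranging demand gives Qd = 660 - 5P. Without the control the market clears where 660 - 5P = 7P - 60, i.e. P* = 60 and Q* = 360.
Since 116 > 60, the floor is binding.
At P = 116: Qd = 660 - 5·116 = 80 and Qs = 7·116 - 60 = 752.
Quantity traded falls to 80. At Q = 80 the demand price is (660 - 80)/5 = 116 and the supply price is (60 + 80)/7 = 20.
Deadweight loss = ½ · (116 - 20) · (360 - 80) = ½ · 96 · 280 = 13440.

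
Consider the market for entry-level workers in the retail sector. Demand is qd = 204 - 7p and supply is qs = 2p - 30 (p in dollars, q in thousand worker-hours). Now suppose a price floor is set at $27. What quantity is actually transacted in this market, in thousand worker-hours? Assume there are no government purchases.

Without the control the market clears where 204 - 7p = 2p - 30, i.e. p* = 26 and q* = 22.
Because the floor (27) lies above the market-clearing price, it is binding.
At p = 27: qd = 204 - 7·27 = 15 and qs = 2·27 - 30 = 24.
The quantity actually transacted is the short side, demand: 15.

15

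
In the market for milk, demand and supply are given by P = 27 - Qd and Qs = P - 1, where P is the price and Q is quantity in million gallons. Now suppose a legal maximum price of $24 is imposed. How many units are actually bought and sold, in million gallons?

13

Rearranging demand gives Qd = 27 - P. Without the control the market clears where 27 - P = P - 1, i.e. P* = 14 and Q* = 13.
The ceiling of 24 is above the equilibrium price 14, so it is not binding; the market clears at P* = 14, Q* = 13.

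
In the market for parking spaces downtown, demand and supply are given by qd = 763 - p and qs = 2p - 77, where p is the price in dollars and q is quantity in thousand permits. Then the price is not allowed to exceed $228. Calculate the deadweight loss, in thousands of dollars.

8112

In a free market, 763 - p = 2p - 77 gives the equilibrium p* = 280, q* = 483.
The ceiling of 228 is below the equilibrium price 280, so it binds.
At p = 228: qd = 763 - 228 = 535 and qs = 2·228 - 77 = 379.
Quantity traded falls to 379. At q = 379 the demand price is 763 - 379 = 384 and the supply price is (77 + 379)/2 = 228.
Deadweight loss = ½ · (384 - 228) · (483 - 379) = ½ · 156 · 104 = 8112.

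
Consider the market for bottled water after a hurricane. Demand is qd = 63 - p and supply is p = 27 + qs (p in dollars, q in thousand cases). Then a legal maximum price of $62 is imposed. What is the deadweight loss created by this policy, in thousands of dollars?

0

Rearranging supply gives qs = p - 27. Setting quantity demanded equal to quantity supplied, 63 - p = p - 27, gives p* = 45 and q* = 18.
The ceiling of 62 is above the equilibrium price 45, so it is not binding; the market clears at p* = 45, q* = 18.
Since the control does not bind, no trades are prevented and deadweight loss is zero.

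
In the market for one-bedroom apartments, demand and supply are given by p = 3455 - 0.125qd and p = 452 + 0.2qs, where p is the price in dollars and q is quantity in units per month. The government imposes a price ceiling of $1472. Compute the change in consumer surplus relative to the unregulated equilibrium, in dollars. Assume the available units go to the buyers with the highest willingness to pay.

3151575

Rearranging demand gives qd = 27640 - 8p; rearranging supply gives qs = 5p - 2260. Setting quantity demanded equal to quantity supplied, 27640 - 8p = 5p - 2260, gives p* = 2300 and q* = 9240.
The ceiling of 1472 is below the equilibrium price 2300, so it binds.
At p = 1472: qd = 27640 - 8·1472 = 15864 and qs = 5·1472 - 2260 = 5100.
Consumer surplus without the control is ½ · (3455 - 2300) · 9240 = 5336100.
With the ceiling, 5100 units are sold at 1472 (assume they go to the highest-value buyers). The demand price at q = 5100 is 2817.5, so CS = ½ · [(3455 - 1472) + (2817.5 - 1472)] · 5100 = 8487675.
Change in consumer surplus = 8487675 - 5336100 = 3151575.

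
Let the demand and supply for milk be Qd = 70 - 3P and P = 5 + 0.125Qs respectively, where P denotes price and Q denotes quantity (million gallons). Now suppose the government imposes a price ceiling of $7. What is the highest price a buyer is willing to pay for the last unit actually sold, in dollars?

Rearranging supply gives Qs = 8P - 40. Setting quantity demanded equal to quantity supplied, 70 - 3P = 8P - 40, gives P* = 10 and Q* = 40.
Because the ceiling (7) lies below the market-clearing price, it is binding.
At P = 7: Qd = 70 - 3·7 = 49 and Qs = 8·7 - 40 = 16.
Only 16 units reach the market. On the demand curve, the marginal buyer's willingness to pay at Q = 16 is (70 - 16)/3 = 18.

18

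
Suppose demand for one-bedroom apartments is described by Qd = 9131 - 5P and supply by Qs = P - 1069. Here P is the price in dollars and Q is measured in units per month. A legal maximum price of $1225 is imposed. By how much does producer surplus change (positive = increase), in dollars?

-186912.5

Without the control the market clears where 9131 - 5P = P - 1069, i.e. P* = 1700 and Q* = 631.
The ceiling of 1225 is below the equilibrium price 1700, so it binds.
At P = 1225: Qd = 9131 - 5·1225 = 3006 and Qs = 1225 - 1069 = 156.
Producer surplus without the control is ½ · (1700 - 1069) · 631 = 199080.5.
With the ceiling, producers sell 156 units at 1225, so PS = ½ · (1225 - 1069) · 156 = 12168.
Change in producer surplus = 12168 - 199080.5 = -186912.5.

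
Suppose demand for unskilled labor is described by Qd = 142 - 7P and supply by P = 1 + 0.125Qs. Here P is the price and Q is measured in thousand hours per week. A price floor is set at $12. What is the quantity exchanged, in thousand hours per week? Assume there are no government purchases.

Rearranging supply gives Qs = 8P - 8. Equilibrium: 142 - 7P = 8P - 8, so 150 = 15P and P* = 10, Q* = 72.
The floor of 12 is above the equilibrium price 10, so it binds.
At P = 12: Qd = 142 - 7·12 = 58 and Qs = 8·12 - 8 = 88.
The quantity actually transacted is the short side, demand: 58.

58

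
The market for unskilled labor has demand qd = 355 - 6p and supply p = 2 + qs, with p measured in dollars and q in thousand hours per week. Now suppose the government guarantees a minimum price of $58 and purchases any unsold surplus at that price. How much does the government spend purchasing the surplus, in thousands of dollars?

2842

Rearranging supply gives qs = p - 2. In a free market, 355 - 6p = p - 2 gives the equilibrium p* = 51, q* = 49.
The floor of 58 is above the equilibrium price 51, so it binds.
At p = 58: qd = 355 - 6·58 = 7 and qs = 58 - 2 = 56.
Surplus = qs - qd = 49.
Government expenditure = surplus × support price = 49 × 58 = 2842.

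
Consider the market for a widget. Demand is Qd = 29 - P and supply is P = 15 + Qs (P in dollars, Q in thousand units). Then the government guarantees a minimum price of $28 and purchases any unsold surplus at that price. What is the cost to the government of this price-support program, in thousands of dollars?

336

Rearranging supply gives Qs = P - 15. In a free market, 29 - P = P - 15 gives the equilibrium P* = 22, Q* = 7.
Since 28 > 22, the floor is binding.
At P = 28: Qd = 29 - 28 = 1 and Qs = 28 - 15 = 13.
Surplus = Qs - Qd = 12.
Government expenditure = surplus × support price = 12 × 28 = 336.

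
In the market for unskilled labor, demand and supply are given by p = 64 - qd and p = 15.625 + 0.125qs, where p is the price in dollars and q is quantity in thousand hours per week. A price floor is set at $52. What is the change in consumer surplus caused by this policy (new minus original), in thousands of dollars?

Rearranging demand gives qd = 64 - p; rearranging supply gives qs = 8p - 125. Without the control the market clears where 64 - p = 8p - 125, i.e. p* = 21 and q* = 43.
Because the floor (52) lies above the market-clearing price, it is binding.
At p = 52: qd = 64 - 52 = 12 and qs = 8·52 - 125 = 291.
Consumer surplus without the control is ½ · (64 - 21) · 43 = 924.5.
With the floor, consumers buy 12 units at 52, so CS = ½ · (64 - 52) · 12 = 72.
Change in consumer surplus = 72 - 924.5 = -852.5.

-852.5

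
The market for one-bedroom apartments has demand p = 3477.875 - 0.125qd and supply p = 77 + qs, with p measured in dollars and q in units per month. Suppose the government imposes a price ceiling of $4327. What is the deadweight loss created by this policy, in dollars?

0

Rearranging demand gives qd = 27823 - 8p; rearranging supply gives qs = p - 77. Equilibrium: 27823 - 8p = p - 77, so 27900 = 9p and p* = 3100, q* = 3023.
Since 4327 is above p* = 3100, the ceiling does not bind and the free-market outcome prevails.
Since the control does not bind, no trades are prevented and deadweight loss is zero.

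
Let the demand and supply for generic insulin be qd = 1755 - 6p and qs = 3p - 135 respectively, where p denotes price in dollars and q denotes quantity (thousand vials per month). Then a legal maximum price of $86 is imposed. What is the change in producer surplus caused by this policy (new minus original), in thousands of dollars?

Setting quantity demanded equal to quantity supplied, 1755 - 6p = 3p - 135, gives p* = 210 and q* = 495.
Since 86 < 210, the ceiling is binding.
At p = 86: qd = 1755 - 6·86 = 1239 and qs = 3·86 - 135 = 123.
Producer surplus without the control is ½ · (210 - 45) · 495 = 40837.5.
With the ceiling, producers sell 123 units at 86, so PS = ½ · (86 - 45) · 123 = 2521.5.
Change in producer surplus = 2521.5 - 40837.5 = -38316.

-38316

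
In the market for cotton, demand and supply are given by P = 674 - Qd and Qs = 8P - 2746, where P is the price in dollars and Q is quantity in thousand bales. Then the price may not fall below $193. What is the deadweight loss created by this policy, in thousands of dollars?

Rearranging demand gives Qd = 674 - P. In a free market, 674 - P = 8P - 2746 gives the equilibrium P* = 380, Q* = 294.
The floor of 193 is below the equilibrium price 380, so it is not binding; the market clears at P* = 380, Q* = 294.
Since the control does not bind, no trades are prevented and deadweight loss is zero.

0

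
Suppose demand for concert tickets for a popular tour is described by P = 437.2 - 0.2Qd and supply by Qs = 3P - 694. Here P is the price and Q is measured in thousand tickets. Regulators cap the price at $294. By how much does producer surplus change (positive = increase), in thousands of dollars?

Rearranging demand gives Qd = 2186 - 5P. Equilibrium: 2186 - 5P = 3P - 694, so 2880 = 8P and P* = 360, Q* = 386.
The ceiling of 294 is below the equilibrium price 360, so it binds.
At P = 294: Qd = 2186 - 5·294 = 716 and Qs = 3·294 - 694 = 188.
Producer surplus without the control is ½ · (360 - 694/3) · 386 = 74498/3.
With the ceiling, producers sell 188 units at 294, so PS = ½ · (294 - 694/3) · 188 = 17672/3.
Change in producer surplus = 17672/3 - 74498/3 = -18942.

-18942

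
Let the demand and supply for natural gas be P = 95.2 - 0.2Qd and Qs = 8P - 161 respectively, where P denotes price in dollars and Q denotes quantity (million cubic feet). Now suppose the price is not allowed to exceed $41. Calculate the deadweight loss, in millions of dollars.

Rearranging demand gives Qd = 476 - 5P. Without the control the market clears where 476 - 5P = 8P - 161, i.e. P* = 49 and Q* = 231.
Because the ceiling (41) lies below the market-clearing price, it is binding.
At P = 41: Qd = 476 - 5·41 = 271 and Qs = 8·41 - 161 = 167.
Quantity traded falls to 167. At Q = 167 the demand price is (476 - 167)/5 = 61.8 and the supply price is (161 + 167)/8 = 41.
Deadweight loss = ½ · (61.8 - 41) · (231 - 167) = ½ · 20.8 · 64 = 665.6.

665.6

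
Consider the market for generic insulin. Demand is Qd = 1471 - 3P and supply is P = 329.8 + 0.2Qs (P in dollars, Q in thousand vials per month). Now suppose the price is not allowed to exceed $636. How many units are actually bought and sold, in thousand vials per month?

301

Rearranging supply gives Qs = 5P - 1649. Equilibrium: 1471 - 3P = 5P - 1649, so 3120 = 8P and P* = 390, Q* = 301.
Since 636 is above P* = 390, the ceiling does not bind and the free-market outcome prevails.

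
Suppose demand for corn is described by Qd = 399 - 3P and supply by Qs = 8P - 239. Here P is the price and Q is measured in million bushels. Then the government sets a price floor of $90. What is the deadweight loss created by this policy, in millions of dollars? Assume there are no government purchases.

Without the control the market clears where 399 - 3P = 8P - 239, i.e. P* = 58 and Q* = 225.
The floor of 90 is above the equilibrium price 58, so it binds.
At P = 90: Qd = 399 - 3·90 = 129 and Qs = 8·90 - 239 = 481.
Quantity traded falls to 129. At Q = 129 the demand price is (399 - 129)/3 = 90 and the supply price is (239 + 129)/8 = 46.
Deadweight loss = ½ · (90 - 46) · (225 - 129) = ½ · 44 · 96 = 2112.

2112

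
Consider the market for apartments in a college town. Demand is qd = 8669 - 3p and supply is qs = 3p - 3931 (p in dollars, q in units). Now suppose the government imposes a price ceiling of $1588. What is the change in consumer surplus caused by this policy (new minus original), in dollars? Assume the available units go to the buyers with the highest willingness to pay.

33280

Equilibrium: 8669 - 3p = 3p - 3931, so 12600 = 6p and p* = 2100, q* = 2369.
The ceiling of 1588 is below the equilibrium price 2100, so it binds.
At p = 1588: qd = 8669 - 3·1588 = 3905 and qs = 3·1588 - 3931 = 833.
Consumer surplus without the control is ½ · (8669/3 - 2100) · 2369 = 5612161/6.
With the ceiling, 833 units are sold at 1588 (assume they go to the highest-value buyers). The demand price at q = 833 is 2612, so CS = ½ · [(8669/3 - 1588) + (2612 - 1588)] · 833 = 5811841/6.
Change in consumer surplus = 5811841/6 - 5612161/6 = 33280.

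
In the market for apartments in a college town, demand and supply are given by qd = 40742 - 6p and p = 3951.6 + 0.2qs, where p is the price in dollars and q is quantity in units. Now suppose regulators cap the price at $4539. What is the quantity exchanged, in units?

2937

Rearranging supply gives qs = 5p - 19758. In a free market, 40742 - 6p = 5p - 19758 gives the equilibrium p* = 5500, q* = 7742.
Because the ceiling (4539) lies below the market-clearing price, it is binding.
At p = 4539: qd = 40742 - 6·4539 = 13508 and qs = 5·4539 - 19758 = 2937.
The quantity actually transacted is the short side, supply: 2937.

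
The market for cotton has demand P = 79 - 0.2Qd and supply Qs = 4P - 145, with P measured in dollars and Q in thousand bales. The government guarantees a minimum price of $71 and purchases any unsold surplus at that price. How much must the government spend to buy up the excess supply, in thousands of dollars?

7029

Rearranging demand gives Qd = 395 - 5P. Without the control the market clears where 395 - 5P = 4P - 145, i.e. P* = 60 and Q* = 95.
Since 71 > 60, the floor is binding.
At P = 71: Qd = 395 - 5·71 = 40 and Qs = 4·71 - 145 = 139.
Surplus = Qs - Qd = 99.
Government expenditure = surplus × support price = 99 × 71 = 7029.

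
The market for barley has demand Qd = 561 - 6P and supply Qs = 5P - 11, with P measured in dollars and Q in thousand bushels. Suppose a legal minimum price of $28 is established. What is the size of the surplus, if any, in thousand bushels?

In a free market, 561 - 6P = 5P - 11 gives the equilibrium P* = 52, Q* = 249.
Since 28 is below P* = 52, the floor does not bind and the free-market outcome prevails.
Since the control does not bind, there is no surplus.

0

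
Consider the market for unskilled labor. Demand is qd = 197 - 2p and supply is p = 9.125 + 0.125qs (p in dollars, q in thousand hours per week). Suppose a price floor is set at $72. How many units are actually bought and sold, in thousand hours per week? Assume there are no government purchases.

Rearranging supply gives qs = 8p - 73. Setting quantity demanded equal to quantity supplied, 197 - 2p = 8p - 73, gives p* = 27 and q* = 143.
Because the floor (72) lies above the market-clearing price, it is binding.
At p = 72: qd = 197 - 2·72 = 53 and qs = 8·72 - 73 = 503.
The quantity actually transacted is the short side, demand: 53.

53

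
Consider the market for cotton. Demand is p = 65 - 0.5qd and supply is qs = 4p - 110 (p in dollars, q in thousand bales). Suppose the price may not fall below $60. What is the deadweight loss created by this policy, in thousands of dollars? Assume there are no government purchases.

600

Rearranging demand gives qd = 130 - 2p. Setting quantity demanded equal to quantity supplied, 130 - 2p = 4p - 110, gives p* = 40 and q* = 50.
Since 60 > 40, the floor is binding.
At p = 60: qd = 130 - 2·60 = 10 and qs = 4·60 - 110 = 130.
Quantity traded falls to 10. At q = 10 the demand price is (130 - 10)/2 = 60 and the supply price is (110 + 10)/4 = 30.
Deadweight loss = ½ · (60 - 30) · (50 - 10) = ½ · 30 · 40 = 600.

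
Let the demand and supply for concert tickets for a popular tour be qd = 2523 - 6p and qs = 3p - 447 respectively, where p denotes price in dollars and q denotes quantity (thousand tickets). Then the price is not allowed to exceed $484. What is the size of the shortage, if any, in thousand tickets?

0

Without the control the market clears where 2523 - 6p = 3p - 447, i.e. p* = 330 and q* = 543.
The ceiling of 484 is above the equilibrium price 330, so it is not binding; the market clears at p* = 330, q* = 543.
Since the control does not bind, there is no shortage.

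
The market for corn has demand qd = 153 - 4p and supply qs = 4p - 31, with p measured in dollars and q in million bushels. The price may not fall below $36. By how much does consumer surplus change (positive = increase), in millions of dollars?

-455

Setting quantity demanded equal to quantity supplied, 153 - 4p = 4p - 31, gives p* = 23 and q* = 61.
The floor of 36 is above the equilibrium price 23, so it binds.
At p = 36: qd = 153 - 4·36 = 9 and qs = 4·36 - 31 = 113.
Consumer surplus without the control is ½ · (38.25 - 23) · 61 = 465.125.
With the floor, consumers buy 9 units at 36, so CS = ½ · (38.25 - 36) · 9 = 10.125.
Change in consumer surplus = 10.125 - 465.125 = -455.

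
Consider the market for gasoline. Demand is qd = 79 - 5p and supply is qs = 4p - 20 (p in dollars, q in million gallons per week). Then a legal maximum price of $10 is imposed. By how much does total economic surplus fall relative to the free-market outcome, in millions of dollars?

3.6

In a free market, 79 - 5p = 4p - 20 gives the equilibrium p* = 11, q* = 24.
The ceiling of 10 is below the equilibrium price 11, so it binds.
At p = 10: qd = 79 - 5·10 = 29 and qs = 4·10 - 20 = 20.
Quantity traded falls to 20. At q = 20 the demand price is (79 - 20)/5 = 11.8 and the supply price is (20 + 20)/4 = 10.
Deadweight loss = ½ · (11.8 - 10) · (24 - 20) = ½ · 1.8 · 4 = 3.6.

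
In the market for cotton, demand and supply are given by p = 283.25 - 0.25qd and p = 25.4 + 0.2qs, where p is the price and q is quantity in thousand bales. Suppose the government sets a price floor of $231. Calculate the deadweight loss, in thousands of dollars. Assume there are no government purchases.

29811.6

Rearranging demand gives qd = 1133 - 4p; rearranging supply gives qs = 5p - 127. Equilibrium: 1133 - 4p = 5p - 127, so 1260 = 9p and p* = 140, q* = 573.
Since 231 > 140, the floor is binding.
At p = 231: qd = 1133 - 4·231 = 209 and qs = 5·231 - 127 = 1028.
Quantity traded falls to 209. At q = 209 the demand price is (1133 - 209)/4 = 231 and the supply price is (127 + 209)/5 = 67.2.
Deadweight loss = ½ · (231 - 67.2) · (573 - 209) = ½ · 163.8 · 364 = 29811.6.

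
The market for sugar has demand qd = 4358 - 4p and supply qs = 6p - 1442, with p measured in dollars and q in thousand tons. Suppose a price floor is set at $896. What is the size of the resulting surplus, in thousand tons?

Without the control the market clears where 4358 - 4p = 6p - 1442, i.e. p* = 580 and q* = 2038.
Because the floor (896) lies above the market-clearing price, it is binding.
At p = 896: qd = 4358 - 4·896 = 774 and qs = 6·896 - 1442 = 3934.
Surplus = qs - qd = 3934 - 774 = 3160.

3160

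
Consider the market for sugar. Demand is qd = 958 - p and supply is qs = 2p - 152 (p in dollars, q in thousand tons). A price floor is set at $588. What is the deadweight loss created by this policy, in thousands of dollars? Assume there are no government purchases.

35643

Setting quantity demanded equal to quantity supplied, 958 - p = 2p - 152, gives p* = 370 and q* = 588.
Since 588 > 370, the floor is binding.
At p = 588: qd = 958 - 588 = 370 and qs = 2·588 - 152 = 1024.
Quantity traded falls to 370. At q = 370 the demand price is 958 - 370 = 588 and the supply price is (152 + 370)/2 = 261.
Deadweight loss = ½ · (588 - 261) · (588 - 370) = ½ · 327 · 218 = 35643.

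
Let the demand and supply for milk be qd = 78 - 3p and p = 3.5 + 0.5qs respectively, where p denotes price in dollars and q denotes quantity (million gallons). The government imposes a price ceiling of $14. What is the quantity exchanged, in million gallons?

21

Rearranging supply gives qs = 2p - 7. Equilibrium: 78 - 3p = 2p - 7, so 85 = 5p and p* = 17, q* = 27.
Because the ceiling (14) lies below the market-clearing price, it is binding.
At p = 14: qd = 78 - 3·14 = 36 and qs = 2·14 - 7 = 21.
The quantity actually transacted is the short side, supply: 21.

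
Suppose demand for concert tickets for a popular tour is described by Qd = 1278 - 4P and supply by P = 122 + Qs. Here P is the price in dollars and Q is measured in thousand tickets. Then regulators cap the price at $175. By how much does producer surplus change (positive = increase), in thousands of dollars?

-11077.5

Rearranging supply gives Qs = P - 122. Without the control the market clears where 1278 - 4P = P - 122, i.e. P* = 280 and Q* = 158.
Because the ceiling (175) lies below the market-clearing price, it is binding.
At P = 175: Qd = 1278 - 4·175 = 578 and Qs = 175 - 122 = 53.
Producer surplus without the control is ½ · (280 - 122) · 158 = 12482.
With the ceiling, producers sell 53 units at 175, so PS = ½ · (175 - 122) · 53 = 1404.5.
Change in producer surplus = 1404.5 - 12482 = -11077.5.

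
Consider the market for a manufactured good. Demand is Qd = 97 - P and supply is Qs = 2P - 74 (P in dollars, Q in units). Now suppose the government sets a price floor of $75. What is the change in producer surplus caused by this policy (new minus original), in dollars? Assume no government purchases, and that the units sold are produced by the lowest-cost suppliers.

315

Equilibrium: 97 - P = 2P - 74, so 171 = 3P and P* = 57, Q* = 40.
The floor of 75 is above the equilibrium price 57, so it binds.
At P = 75: Qd = 97 - 75 = 22 and Qs = 2·75 - 74 = 76.
Producer surplus without the control is ½ · (57 - 37) · 40 = 400.
With the floor, 22 units are sold at 75. The supply price at Q = 22 is 48, so PS = ½ · [(75 - 37) + (75 - 48)] · 22 = 715.
Change in producer surplus = 715 - 400 = 315.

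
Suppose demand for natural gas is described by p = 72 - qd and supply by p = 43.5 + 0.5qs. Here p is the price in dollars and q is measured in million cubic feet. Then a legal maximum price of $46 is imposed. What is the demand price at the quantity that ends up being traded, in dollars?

67

Rearranging demand gives qd = 72 - p; rearranging supply gives qs = 2p - 87. Setting quantity demanded equal to quantity supplied, 72 - p = 2p - 87, gives p* = 53 and q* = 19.
Because the ceiling (46) lies below the market-clearing price, it is binding.
At p = 46: qd = 72 - 46 = 26 and qs = 2·46 - 87 = 5.
Only 5 units reach the market. On the demand curve, the marginal buyer's willingness to pay at q = 5 is (72 - 5) = 67.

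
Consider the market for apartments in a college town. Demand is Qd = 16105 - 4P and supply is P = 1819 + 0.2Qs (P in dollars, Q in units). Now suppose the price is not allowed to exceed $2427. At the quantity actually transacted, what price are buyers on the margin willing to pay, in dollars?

Rearranging supply gives Qs = 5P - 9095. Equilibrium: 16105 - 4P = 5P - 9095, so 25200 = 9P and P* = 2800, Q* = 4905.
Since 2427 < 2800, the ceiling is binding.
At P = 2427: Qd = 16105 - 4·2427 = 6397 and Qs = 5·2427 - 9095 = 3040.
Only 3040 units reach the market. On the demand curve, the marginal buyer's willingness to pay at Q = 3040 is (16105 - 3040)/4 = 3266.25.

3266.25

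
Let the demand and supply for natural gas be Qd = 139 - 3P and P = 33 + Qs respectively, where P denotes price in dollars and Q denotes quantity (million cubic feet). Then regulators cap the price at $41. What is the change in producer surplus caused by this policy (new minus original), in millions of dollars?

-18

Rearranging supply gives Qs = P - 33. Equilibrium: 139 - 3P = P - 33, so 172 = 4P and P* = 43, Q* = 10.
Since 41 < 43, the ceiling is binding.
At P = 41: Qd = 139 - 3·41 = 16 and Qs = 41 - 33 = 8.
Producer surplus without the control is ½ · (43 - 33) · 10 = 50.
With the ceiling, producers sell 8 units at 41, so PS = ½ · (41 - 33) · 8 = 32.
Change in producer surplus = 32 - 50 = -18.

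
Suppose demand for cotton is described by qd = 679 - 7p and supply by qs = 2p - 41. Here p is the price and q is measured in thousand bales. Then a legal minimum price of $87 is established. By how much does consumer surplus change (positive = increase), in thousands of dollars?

Without the control the market clears where 679 - 7p = 2p - 41, i.e. p* = 80 and q* = 119.
The floor of 87 is above the equilibrium price 80, so it binds.
At p = 87: qd = 679 - 7·87 = 70 and qs = 2·87 - 41 = 133.
Consumer surplus without the control is ½ · (97 - 80) · 119 = 1011.5.
With the floor, consumers buy 70 units at 87, so CS = ½ · (97 - 87) · 70 = 350.
Change in consumer surplus = 350 - 1011.5 = -661.5.

-661.5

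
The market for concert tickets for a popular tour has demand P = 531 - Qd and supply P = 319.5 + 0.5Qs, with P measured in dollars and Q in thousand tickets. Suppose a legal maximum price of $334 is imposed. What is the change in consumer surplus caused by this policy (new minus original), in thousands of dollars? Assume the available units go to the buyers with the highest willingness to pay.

Rearranging demand gives Qd = 531 - P; rearranging supply gives Qs = 2P - 639. Without the control the market clears where 531 - P = 2P - 639, i.e. P* = 390 and Q* = 141.
Because the ceiling (334) lies below the market-clearing price, it is binding.
At P = 334: Qd = 531 - 334 = 197 and Qs = 2·334 - 639 = 29.
Consumer surplus without the control is ½ · (531 - 390) · 141 = 9940.5.
With the ceiling, 29 units are sold at 334 (assume they go to the highest-value buyers). The demand price at Q = 29 is 502, so CS = ½ · [(531 - 334) + (502 - 334)] · 29 = 5292.5.
Change in consumer surplus = 5292.5 - 9940.5 = -4648.

-4648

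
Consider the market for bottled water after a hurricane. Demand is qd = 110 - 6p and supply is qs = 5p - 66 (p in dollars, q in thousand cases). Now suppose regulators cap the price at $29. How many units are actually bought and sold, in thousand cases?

14

Equilibrium: 110 - 6p = 5p - 66, so 176 = 11p and p* = 16, q* = 14.
The ceiling of 29 is above the equilibrium price 16, so it is not binding; the market clears at p* = 16, q* = 14.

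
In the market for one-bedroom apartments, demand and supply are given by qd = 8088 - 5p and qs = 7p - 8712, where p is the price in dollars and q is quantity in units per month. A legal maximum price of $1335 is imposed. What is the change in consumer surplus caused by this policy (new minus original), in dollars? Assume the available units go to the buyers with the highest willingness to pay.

In a free market, 8088 - 5p = 7p - 8712 gives the equilibrium p* = 1400, q* = 1088.
Since 1335 < 1400, the ceiling is binding.
At p = 1335: qd = 8088 - 5·1335 = 1413 and qs = 7·1335 - 8712 = 633.
Consumer surplus without the control is ½ · (1617.6 - 1400) · 1088 = 118374.4.
With the ceiling, 633 units are sold at 1335 (assume they go to the highest-value buyers). The demand price at q = 633 is 1491, so CS = ½ · [(1617.6 - 1335) + (1491 - 1335)] · 633 = 138816.9.
Change in consumer surplus = 138816.9 - 118374.4 = 20442.5.

20442.5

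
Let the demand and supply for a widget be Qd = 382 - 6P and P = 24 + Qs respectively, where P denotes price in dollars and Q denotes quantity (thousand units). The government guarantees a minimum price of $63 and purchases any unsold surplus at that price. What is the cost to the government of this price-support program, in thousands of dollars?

2205

Rearranging supply gives Qs = P - 24. Setting quantity demanded equal to quantity supplied, 382 - 6P = P - 24, gives P* = 58 and Q* = 34.
Because the floor (63) lies above the market-clearing price, it is binding.
At P = 63: Qd = 382 - 6·63 = 4 and Qs = 63 - 24 = 39.
Surplus = Qs - Qd = 35.
Government expenditure = surplus × support price = 35 × 63 = 2205.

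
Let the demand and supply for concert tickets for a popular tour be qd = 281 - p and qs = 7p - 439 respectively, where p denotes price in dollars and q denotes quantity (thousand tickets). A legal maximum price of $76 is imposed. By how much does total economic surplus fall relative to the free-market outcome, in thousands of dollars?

Without the control the market clears where 281 - p = 7p - 439, i.e. p* = 90 and q* = 191.
Because the ceiling (76) lies below the market-clearing price, it is binding.
At p = 76: qd = 281 - 76 = 205 and qs = 7·76 - 439 = 93.
Quantity traded falls to 93. At q = 93 the demand price is 281 - 93 = 188 and the supply price is (439 + 93)/7 = 76.
Deadweight loss = ½ · (188 - 76) · (191 - 93) = ½ · 112 · 98 = 5488.

5488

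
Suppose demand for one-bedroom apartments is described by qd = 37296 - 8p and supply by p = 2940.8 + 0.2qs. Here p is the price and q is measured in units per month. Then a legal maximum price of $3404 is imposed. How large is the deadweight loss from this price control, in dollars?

1443065

Rearranging supply gives qs = 5p - 14704. Equilibrium: 37296 - 8p = 5p - 14704, so 52000 = 13p and p* = 4000, q* = 5296.
Since 3404 < 4000, the ceiling is binding.
At p = 3404: qd = 37296 - 8·3404 = 10064 and qs = 5·3404 - 14704 = 2316.
Quantity traded falls to 2316. At q = 2316 the demand price is (37296 - 2316)/8 = 4372.5 and the supply price is (14704 + 2316)/5 = 3404.
Deadweight loss = ½ · (4372.5 - 3404) · (5296 - 2316) = ½ · 968.5 · 2980 = 1443065.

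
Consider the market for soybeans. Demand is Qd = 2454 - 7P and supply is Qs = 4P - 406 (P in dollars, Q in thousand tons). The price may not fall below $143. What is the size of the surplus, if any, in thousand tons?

0

Without the control the market clears where 2454 - 7P = 4P - 406, i.e. P* = 260 and Q* = 634.
The floor of 143 is below the equilibrium price 260, so it is not binding; the market clears at P* = 260, Q* = 634.
Since the control does not bind, there is no surplus.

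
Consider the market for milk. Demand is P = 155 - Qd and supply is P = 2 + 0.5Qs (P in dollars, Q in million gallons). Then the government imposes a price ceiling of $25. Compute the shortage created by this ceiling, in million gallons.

84

Rearranging demand gives Qd = 155 - P; rearranging supply gives Qs = 2P - 4. Equilibrium: 155 - P = 2P - 4, so 159 = 3P and P* = 53, Q* = 102.
The ceiling of 25 is below the equilibrium price 53, so it binds.
At P = 25: Qd = 155 - 25 = 130 and Qs = 2·25 - 4 = 46.
Shortage = Qd - Qs = 130 - 46 = 84.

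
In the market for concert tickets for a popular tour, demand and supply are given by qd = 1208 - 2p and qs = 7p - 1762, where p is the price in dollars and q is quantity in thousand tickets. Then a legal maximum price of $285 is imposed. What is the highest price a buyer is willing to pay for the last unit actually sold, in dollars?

Equilibrium: 1208 - 2p = 7p - 1762, so 2970 = 9p and p* = 330, q* = 548.
The ceiling of 285 is below the equilibrium price 330, so it binds.
At p = 285: qd = 1208 - 2·285 = 638 and qs = 7·285 - 1762 = 233.
Only 233 units reach the market. On the demand curve, the marginal buyer's willingness to pay at q = 233 is (1208 - 233)/2 = 487.5.

487.5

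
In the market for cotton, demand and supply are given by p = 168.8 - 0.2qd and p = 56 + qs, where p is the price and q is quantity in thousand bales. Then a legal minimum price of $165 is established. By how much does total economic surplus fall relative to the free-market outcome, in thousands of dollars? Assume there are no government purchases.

3375

Rearranging demand gives qd = 844 - 5p; rearranging supply gives qs = p - 56. Without the control the market clears where 844 - 5p = p - 56, i.e. p* = 150 and q* = 94.
Since 165 > 150, the floor is binding.
At p = 165: qd = 844 - 5·165 = 19 and qs = 165 - 56 = 109.
Quantity traded falls to 19. At q = 19 the demand price is (844 - 19)/5 = 165 and the supply price is 56 + 19 = 75.
Deadweight loss = ½ · (165 - 75) · (94 - 19) = ½ · 90 · 75 = 3375.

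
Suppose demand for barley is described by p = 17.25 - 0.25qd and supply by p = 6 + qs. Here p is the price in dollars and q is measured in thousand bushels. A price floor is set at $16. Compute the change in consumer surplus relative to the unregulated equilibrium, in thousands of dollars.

-7

Rearranging demand gives qd = 69 - 4p; rearranging supply gives qs = p - 6. Without the control the market clears where 69 - 4p = p - 6, i.e. p* = 15 and q* = 9.
Since 16 > 15, the floor is binding.
At p = 16: qd = 69 - 4·16 = 5 and qs = 16 - 6 = 10.
Consumer surplus without the control is ½ · (17.25 - 15) · 9 = 10.125.
With the floor, consumers buy 5 units at 16, so CS = ½ · (17.25 - 16) · 5 = 3.125.
Change in consumer surplus = 3.125 - 10.125 = -7.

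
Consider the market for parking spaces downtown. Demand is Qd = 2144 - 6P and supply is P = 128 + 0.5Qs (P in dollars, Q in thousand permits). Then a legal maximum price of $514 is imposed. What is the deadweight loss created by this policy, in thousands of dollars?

Rearranging supply gives Qs = 2P - 256. Setting quantity demanded equal to quantity supplied, 2144 - 6P = 2P - 256, gives P* = 300 and Q* = 344.
The ceiling of 514 is above the equilibrium price 300, so it is not binding; the market clears at P* = 300, Q* = 344.
Since the control does not bind, no trades are prevented and deadweight loss is zero.

0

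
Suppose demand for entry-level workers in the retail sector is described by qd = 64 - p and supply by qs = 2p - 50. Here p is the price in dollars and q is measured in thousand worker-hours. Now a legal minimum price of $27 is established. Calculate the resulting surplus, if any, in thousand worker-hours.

0

Setting quantity demanded equal to quantity supplied, 64 - p = 2p - 50, gives p* = 38 and q* = 26.
Since 27 is below p* = 38, the floor does not bind and the free-market outcome prevails.
Since the control does not bind, there is no surplus.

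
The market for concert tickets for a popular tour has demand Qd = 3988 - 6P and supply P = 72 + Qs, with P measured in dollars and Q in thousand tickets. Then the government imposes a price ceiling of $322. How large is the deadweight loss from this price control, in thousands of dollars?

Rearranging supply gives Qs = P - 72. Without the control the market clears where 3988 - 6P = P - 72, i.e. P* = 580 and Q* = 508.
Since 322 < 580, the ceiling is binding.
At P = 322: Qd = 3988 - 6·322 = 2056 and Qs = 322 - 72 = 250.
Quantity traded falls to 250. At Q = 250 the demand price is (3988 - 250)/6 = 623 and the supply price is 72 + 250 = 322.
Deadweight loss = ½ · (623 - 322) · (508 - 250) = ½ · 301 · 258 = 38829.

38829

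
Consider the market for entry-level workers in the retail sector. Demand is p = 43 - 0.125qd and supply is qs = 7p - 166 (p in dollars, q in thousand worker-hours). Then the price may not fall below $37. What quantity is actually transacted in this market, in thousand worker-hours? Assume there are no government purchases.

Rearranging demand gives qd = 344 - 8p. Setting quantity demanded equal to quantity supplied, 344 - 8p = 7p - 166, gives p* = 34 and q* = 72.
Because the floor (37) lies above the market-clearing price, it is binding.
At p = 37: qd = 344 - 8·37 = 48 and qs = 7·37 - 166 = 93.
The quantity actually transacted is the short side, demand: 48.

48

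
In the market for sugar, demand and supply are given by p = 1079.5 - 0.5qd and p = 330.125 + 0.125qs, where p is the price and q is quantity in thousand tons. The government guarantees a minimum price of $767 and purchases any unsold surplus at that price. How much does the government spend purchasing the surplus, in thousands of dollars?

2201290

Rearranging demand gives qd = 2159 - 2p; rearranging supply gives qs = 8p - 2641. Equilibrium: 2159 - 2p = 8p - 2641, so 4800 = 10p and p* = 480, q* = 1199.
The floor of 767 is above the equilibrium price 480, so it binds.
At p = 767: qd = 2159 - 2·767 = 625 and qs = 8·767 - 2641 = 3495.
Surplus = qs - qd = 2870.
Government expenditure = surplus × support price = 2870 × 767 = 2201290.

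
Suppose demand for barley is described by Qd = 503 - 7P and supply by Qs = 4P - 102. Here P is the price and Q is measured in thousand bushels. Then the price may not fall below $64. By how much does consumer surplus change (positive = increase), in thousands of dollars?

Without the control the market clears where 503 - 7P = 4P - 102, i.e. P* = 55 and Q* = 118.
Since 64 > 55, the floor is binding.
At P = 64: Qd = 503 - 7·64 = 55 and Qs = 4·64 - 102 = 154.
Consumer surplus without the control is ½ · (503/7 - 55) · 118 = 6962/7.
With the floor, consumers buy 55 units at 64, so CS = ½ · (503/7 - 64) · 55 = 3025/14.
Change in consumer surplus = 3025/14 - 6962/7 = -778.5.

-778.5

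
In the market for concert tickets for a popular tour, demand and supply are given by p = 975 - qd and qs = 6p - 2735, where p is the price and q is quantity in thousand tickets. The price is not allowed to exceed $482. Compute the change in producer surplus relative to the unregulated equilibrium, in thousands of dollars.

-14448

Rearranging demand gives qd = 975 - p. Equilibrium: 975 - p = 6p - 2735, so 3710 = 7p and p* = 530, q* = 445.
Since 482 < 530, the ceiling is binding.
At p = 482: qd = 975 - 482 = 493 and qs = 6·482 - 2735 = 157.
Producer surplus without the control is ½ · (530 - 2735/6) · 445 = 198025/12.
With the ceiling, producers sell 157 units at 482, so PS = ½ · (482 - 2735/6) · 157 = 24649/12.
Change in producer surplus = 24649/12 - 198025/12 = -14448.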